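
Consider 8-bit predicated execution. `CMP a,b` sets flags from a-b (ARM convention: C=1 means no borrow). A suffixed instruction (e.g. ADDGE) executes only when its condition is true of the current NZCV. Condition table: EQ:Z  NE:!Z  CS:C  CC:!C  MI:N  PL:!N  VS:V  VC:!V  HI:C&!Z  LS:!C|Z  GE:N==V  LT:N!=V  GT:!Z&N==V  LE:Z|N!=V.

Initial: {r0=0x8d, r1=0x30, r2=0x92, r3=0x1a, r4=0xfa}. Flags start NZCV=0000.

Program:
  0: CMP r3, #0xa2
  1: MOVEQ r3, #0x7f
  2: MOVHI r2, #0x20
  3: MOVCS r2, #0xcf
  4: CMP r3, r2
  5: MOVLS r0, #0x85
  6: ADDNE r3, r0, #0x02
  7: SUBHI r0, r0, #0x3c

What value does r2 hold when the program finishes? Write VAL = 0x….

VAL = 0x92

0: ✓ CMP  NZCV=0000
1: · MOVEQ
2: · MOVHI
3: · MOVCS
4: ✓ CMP  NZCV=1001
5: ✓ MOVLS  r0←0x85
6: ✓ ADDNE  r3←0x87
7: · SUBHI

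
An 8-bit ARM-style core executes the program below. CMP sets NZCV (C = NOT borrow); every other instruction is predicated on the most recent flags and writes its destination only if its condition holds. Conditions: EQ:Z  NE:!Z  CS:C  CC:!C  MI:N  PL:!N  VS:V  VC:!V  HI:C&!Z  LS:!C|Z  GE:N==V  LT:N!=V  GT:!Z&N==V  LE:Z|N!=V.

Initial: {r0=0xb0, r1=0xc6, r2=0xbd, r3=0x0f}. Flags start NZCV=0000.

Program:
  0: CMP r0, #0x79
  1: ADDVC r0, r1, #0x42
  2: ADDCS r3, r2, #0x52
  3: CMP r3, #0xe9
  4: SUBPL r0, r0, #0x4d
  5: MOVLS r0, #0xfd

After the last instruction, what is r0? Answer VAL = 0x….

VAL = 0xfd

0: ✓ CMP  NZCV=0011
1: · ADDVC
2: ✓ ADDCS  r3←0x0f
3: ✓ CMP  NZCV=0000
4: ✓ SUBPL  r0←0x63
5: ✓ MOVLS  r0←0xfd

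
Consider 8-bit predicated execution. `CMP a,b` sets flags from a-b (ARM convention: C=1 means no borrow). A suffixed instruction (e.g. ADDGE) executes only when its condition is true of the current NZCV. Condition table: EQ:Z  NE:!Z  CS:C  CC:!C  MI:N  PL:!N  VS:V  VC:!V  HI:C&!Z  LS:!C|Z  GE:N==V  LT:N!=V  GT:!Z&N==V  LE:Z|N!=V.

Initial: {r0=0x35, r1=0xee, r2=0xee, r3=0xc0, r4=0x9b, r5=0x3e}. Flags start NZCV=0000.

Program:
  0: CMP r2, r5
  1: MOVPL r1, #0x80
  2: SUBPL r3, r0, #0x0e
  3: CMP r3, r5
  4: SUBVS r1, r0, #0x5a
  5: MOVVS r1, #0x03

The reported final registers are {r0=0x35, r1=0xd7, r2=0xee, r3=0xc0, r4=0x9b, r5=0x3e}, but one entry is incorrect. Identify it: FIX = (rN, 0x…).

FIX = (r1, 0xee)

[0] flags=1010 → (cmp)
[1] flags=1010 PL?F → skip
[2] flags=1010 PL?F → skip
[3] flags=1010 → (cmp)
[4] flags=1010 VS?F → skip
[5] flags=1010 VS?F → skip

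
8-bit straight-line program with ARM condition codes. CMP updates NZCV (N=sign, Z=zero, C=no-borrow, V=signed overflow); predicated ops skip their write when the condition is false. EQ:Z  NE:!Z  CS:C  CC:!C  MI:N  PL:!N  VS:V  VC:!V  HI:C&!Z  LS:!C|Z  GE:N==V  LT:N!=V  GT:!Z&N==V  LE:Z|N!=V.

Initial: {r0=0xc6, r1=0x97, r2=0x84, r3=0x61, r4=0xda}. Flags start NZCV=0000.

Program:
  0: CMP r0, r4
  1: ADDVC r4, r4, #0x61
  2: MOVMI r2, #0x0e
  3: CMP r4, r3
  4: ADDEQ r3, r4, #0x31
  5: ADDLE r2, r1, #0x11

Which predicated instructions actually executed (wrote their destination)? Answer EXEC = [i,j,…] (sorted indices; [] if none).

EXEC = [1,2,5]

[0] flags=1000 → (cmp)
[1] flags=1000 VC?T → r4=0x3b
[2] flags=1000 MI?T → r2=0x0e
[3] flags=1000 → (cmp)
[4] flags=1000 EQ?F → skip
[5] flags=1000 LE?T → r2=0xa8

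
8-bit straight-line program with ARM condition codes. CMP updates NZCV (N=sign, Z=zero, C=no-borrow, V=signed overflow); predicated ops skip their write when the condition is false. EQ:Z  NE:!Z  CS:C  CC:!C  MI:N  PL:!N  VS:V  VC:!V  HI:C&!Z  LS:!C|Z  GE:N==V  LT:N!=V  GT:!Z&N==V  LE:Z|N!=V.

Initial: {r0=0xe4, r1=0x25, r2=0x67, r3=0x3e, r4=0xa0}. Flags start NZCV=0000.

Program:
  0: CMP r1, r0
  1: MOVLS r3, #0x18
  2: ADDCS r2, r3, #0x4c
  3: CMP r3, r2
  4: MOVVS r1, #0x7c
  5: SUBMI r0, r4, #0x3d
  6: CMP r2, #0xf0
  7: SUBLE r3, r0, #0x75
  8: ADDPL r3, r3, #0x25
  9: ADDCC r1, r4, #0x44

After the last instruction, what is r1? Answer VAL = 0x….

[0] flags=0000 → (cmp)
[1] flags=0000 LS?T → r3=0x18
[2] flags=0000 CS?F → skip
[3] flags=1000 → (cmp)
[4] flags=1000 VS?F → skip
[5] flags=1000 MI?T → r0=0x63
[6] flags=0000 → (cmp)
[7] flags=0000 LE?F → skip
[8] flags=0000 PL?T → r3=0x3d
[9] flags=0000 CC?T → r1=0xe4

VAL = 0xe4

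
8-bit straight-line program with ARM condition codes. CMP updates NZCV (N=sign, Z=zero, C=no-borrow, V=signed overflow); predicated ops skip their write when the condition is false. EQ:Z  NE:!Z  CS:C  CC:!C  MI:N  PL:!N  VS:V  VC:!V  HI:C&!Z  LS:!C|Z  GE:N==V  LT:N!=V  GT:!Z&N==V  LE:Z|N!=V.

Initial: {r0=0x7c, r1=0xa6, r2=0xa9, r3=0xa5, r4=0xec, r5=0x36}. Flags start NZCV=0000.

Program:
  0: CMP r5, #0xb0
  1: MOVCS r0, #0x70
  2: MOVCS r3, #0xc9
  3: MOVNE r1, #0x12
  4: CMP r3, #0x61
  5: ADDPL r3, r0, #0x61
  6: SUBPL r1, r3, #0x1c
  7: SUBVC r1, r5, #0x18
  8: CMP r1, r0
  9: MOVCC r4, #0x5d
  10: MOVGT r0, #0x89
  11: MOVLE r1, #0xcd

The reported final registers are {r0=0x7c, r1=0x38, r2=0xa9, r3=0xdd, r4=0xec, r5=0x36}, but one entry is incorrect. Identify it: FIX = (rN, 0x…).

FIX = (r1, 0xcd)

[0] flags=1001 → (cmp)
[1] flags=1001 CS?F → skip
[2] flags=1001 CS?F → skip
[3] flags=1001 NE?T → r1=0x12
[4] flags=0011 → (cmp)
[5] flags=0011 PL?T → r3=0xdd
[6] flags=0011 PL?T → r1=0xc1
[7] flags=0011 VC?F → skip
[8] flags=0011 → (cmp)
[9] flags=0011 CC?F → skip
[10] flags=0011 GT?F → skip
[11] flags=0011 LE?T → r1=0xcd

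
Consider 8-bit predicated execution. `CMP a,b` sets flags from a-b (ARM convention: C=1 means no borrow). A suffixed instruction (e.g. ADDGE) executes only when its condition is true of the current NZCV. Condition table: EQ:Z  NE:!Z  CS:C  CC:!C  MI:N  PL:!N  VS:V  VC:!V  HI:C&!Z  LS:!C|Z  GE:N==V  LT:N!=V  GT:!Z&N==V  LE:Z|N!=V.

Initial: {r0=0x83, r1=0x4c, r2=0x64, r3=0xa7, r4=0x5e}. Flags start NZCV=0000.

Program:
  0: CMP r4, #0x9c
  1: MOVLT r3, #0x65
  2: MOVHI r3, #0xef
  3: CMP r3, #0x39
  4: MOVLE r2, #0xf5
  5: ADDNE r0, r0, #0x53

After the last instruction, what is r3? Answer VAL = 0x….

0: ✓ CMP  NZCV=1001
1: · MOVLT
2: · MOVHI
3: ✓ CMP  NZCV=0011
4: ✓ MOVLE  r2←0xf5
5: ✓ ADDNE  r0←0xd6

VAL = 0xa7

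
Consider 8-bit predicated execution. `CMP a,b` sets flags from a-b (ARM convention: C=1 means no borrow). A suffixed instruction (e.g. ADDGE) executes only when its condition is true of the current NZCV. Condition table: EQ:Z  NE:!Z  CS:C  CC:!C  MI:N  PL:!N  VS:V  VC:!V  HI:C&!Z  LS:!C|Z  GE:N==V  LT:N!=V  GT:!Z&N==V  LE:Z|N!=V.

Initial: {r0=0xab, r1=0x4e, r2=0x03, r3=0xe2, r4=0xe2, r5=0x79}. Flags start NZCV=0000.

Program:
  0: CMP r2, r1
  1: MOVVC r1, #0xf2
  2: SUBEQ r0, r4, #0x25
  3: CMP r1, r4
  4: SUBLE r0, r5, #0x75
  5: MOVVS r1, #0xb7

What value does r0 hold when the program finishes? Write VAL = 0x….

0: ✓ CMP  NZCV=1000
1: ✓ MOVVC  r1←0xf2
2: · SUBEQ
3: ✓ CMP  NZCV=0010
4: · SUBLE
5: · MOVVS

VAL = 0xab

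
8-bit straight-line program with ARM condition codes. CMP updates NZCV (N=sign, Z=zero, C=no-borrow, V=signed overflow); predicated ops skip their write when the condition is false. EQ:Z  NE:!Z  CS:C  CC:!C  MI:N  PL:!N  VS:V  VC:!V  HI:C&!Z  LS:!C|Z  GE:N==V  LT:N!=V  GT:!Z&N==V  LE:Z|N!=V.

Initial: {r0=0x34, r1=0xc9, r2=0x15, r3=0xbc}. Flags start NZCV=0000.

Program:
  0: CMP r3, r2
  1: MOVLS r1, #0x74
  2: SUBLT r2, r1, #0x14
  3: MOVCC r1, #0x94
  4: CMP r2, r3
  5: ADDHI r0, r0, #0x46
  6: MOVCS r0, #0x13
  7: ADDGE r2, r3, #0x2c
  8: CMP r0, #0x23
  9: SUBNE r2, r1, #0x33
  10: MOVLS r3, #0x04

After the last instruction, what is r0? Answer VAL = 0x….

VAL = 0x34

[0] flags=1010 → (cmp)
[1] flags=1010 LS?F → skip
[2] flags=1010 LT?T → r2=0xb5
[3] flags=1010 CC?F → skip
[4] flags=1000 → (cmp)
[5] flags=1000 HI?F → skip
[6] flags=1000 CS?F → skip
[7] flags=1000 GE?F → skip
[8] flags=0010 → (cmp)
[9] flags=0010 NE?T → r2=0x96
[10] flags=0010 LS?F → skip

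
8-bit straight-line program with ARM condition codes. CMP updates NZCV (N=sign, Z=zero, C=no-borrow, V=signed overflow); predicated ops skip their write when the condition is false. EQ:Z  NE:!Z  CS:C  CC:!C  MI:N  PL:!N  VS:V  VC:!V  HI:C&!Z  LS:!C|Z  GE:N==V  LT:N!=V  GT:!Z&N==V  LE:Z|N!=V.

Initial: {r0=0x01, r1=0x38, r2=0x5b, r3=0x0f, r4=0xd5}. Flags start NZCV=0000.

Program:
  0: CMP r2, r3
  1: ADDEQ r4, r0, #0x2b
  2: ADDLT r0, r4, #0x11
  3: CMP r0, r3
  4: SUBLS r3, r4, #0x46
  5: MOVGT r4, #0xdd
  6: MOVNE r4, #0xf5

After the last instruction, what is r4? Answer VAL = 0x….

[0] flags=0010 → (cmp)
[1] flags=0010 EQ?F → skip
[2] flags=0010 LT?F → skip
[3] flags=1000 → (cmp)
[4] flags=1000 LS?T → r3=0x8f
[5] flags=1000 GT?F → skip
[6] flags=1000 NE?T → r4=0xf5

VAL = 0xf5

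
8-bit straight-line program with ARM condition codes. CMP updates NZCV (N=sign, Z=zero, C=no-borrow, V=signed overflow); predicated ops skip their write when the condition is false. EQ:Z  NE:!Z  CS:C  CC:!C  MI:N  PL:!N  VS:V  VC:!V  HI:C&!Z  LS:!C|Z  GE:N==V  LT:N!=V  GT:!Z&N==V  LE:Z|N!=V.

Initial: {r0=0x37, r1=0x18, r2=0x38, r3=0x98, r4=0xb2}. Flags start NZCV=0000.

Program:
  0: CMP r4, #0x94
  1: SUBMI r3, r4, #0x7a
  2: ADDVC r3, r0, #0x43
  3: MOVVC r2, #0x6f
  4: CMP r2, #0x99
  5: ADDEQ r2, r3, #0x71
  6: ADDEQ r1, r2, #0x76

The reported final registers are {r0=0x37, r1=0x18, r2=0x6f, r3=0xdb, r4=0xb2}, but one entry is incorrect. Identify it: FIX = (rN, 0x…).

FIX = (r3, 0x7a)

0: ✓ CMP  NZCV=0010
1: · SUBMI
2: ✓ ADDVC  r3←0x7a
3: ✓ MOVVC  r2←0x6f
4: ✓ CMP  NZCV=1001
5: · ADDEQ
6: · ADDEQ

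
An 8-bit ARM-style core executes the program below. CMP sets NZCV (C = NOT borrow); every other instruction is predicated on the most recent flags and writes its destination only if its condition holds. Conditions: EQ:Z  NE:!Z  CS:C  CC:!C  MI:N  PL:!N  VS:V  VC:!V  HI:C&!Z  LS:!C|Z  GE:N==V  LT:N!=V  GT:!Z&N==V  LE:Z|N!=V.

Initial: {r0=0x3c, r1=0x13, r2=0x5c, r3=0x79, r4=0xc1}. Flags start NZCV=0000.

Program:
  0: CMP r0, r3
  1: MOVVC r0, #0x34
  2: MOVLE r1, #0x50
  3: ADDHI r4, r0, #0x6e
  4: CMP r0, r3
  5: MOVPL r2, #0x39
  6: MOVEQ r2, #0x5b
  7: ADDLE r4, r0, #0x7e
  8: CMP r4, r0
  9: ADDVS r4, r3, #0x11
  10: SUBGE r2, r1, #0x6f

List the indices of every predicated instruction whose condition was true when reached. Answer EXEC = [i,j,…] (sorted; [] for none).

[0] flags=1000 → (cmp)
[1] flags=1000 VC?T → r0=0x34
[2] flags=1000 LE?T → r1=0x50
[3] flags=1000 HI?F → skip
[4] flags=1000 → (cmp)
[5] flags=1000 PL?F → skip
[6] flags=1000 EQ?F → skip
[7] flags=1000 LE?T → r4=0xb2
[8] flags=0011 → (cmp)
[9] flags=0011 VS?T → r4=0x8a
[10] flags=0011 GE?F → skip

EXEC = [1,2,7,9]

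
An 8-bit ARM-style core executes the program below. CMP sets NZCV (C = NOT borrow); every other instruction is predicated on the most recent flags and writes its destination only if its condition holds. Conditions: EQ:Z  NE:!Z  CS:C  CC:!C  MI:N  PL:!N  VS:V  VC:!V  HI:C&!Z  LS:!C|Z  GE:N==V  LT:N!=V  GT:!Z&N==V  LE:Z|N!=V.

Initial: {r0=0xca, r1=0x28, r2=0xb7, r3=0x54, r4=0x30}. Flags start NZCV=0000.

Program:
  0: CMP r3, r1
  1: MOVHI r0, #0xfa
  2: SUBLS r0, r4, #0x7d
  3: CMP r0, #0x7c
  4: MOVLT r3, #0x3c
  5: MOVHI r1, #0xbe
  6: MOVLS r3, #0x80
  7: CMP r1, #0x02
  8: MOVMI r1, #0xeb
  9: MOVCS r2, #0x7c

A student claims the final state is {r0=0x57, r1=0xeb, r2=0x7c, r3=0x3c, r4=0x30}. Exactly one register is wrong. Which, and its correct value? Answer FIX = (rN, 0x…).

FIX = (r0, 0xfa)

[0] flags=0010 → (cmp)
[1] flags=0010 HI?T → r0=0xfa
[2] flags=0010 LS?F → skip
[3] flags=0011 → (cmp)
[4] flags=0011 LT?T → r3=0x3c
[5] flags=0011 HI?T → r1=0xbe
[6] flags=0011 LS?F → skip
[7] flags=1010 → (cmp)
[8] flags=1010 MI?T → r1=0xeb
[9] flags=1010 CS?T → r2=0x7c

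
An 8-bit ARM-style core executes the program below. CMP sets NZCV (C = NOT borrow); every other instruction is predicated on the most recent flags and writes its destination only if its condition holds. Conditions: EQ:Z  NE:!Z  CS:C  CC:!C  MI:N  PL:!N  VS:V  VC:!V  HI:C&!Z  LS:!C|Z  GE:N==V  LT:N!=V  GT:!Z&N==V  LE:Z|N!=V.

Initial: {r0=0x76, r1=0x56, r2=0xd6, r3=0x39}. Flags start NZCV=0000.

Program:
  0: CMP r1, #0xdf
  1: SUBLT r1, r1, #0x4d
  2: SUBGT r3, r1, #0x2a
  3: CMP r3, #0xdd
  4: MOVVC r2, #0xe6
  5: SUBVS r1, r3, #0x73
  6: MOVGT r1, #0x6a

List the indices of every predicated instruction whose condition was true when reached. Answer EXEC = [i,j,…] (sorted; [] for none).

EXEC = [2,4,6]

[0] flags=0000 → (cmp)
[1] flags=0000 LT?F → skip
[2] flags=0000 GT?T → r3=0x2c
[3] flags=0000 → (cmp)
[4] flags=0000 VC?T → r2=0xe6
[5] flags=0000 VS?F → skip
[6] flags=0000 GT?T → r1=0x6a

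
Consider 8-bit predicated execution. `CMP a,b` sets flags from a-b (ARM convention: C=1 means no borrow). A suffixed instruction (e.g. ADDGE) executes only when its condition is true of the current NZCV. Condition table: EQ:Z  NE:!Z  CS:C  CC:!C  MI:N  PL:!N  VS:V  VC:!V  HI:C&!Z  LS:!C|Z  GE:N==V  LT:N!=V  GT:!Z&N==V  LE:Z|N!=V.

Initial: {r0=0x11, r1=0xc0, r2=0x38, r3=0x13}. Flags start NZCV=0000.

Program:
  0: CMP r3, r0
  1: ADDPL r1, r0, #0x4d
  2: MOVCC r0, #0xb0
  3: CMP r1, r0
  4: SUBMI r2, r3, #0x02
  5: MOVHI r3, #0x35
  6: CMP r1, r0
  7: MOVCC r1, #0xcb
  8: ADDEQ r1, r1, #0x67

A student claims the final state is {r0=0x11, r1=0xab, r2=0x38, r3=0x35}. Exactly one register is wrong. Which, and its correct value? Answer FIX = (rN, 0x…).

0: ✓ CMP  NZCV=0010
1: ✓ ADDPL  r1←0x5e
2: · MOVCC
3: ✓ CMP  NZCV=0010
4: · SUBMI
5: ✓ MOVHI  r3←0x35
6: ✓ CMP  NZCV=0010
7: · MOVCC
8: · ADDEQ

FIX = (r1, 0x5e)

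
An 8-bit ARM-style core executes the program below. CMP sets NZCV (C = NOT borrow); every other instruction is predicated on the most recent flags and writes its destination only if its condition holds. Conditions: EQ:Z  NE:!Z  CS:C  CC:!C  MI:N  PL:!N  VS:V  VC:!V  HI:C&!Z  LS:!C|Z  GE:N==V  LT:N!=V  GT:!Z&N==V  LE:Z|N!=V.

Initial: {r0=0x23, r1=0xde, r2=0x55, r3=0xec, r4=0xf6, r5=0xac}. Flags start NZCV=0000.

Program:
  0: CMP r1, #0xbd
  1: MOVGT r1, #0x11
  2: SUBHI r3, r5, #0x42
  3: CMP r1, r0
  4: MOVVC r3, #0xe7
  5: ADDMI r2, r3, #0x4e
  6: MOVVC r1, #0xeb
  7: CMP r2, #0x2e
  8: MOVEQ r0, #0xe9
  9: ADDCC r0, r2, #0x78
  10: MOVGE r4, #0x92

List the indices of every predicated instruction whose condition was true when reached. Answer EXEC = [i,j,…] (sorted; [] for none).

EXEC = [1,2,4,5,6,10]

0: ✓ CMP  NZCV=0010
1: ✓ MOVGT  r1←0x11
2: ✓ SUBHI  r3←0x6a
3: ✓ CMP  NZCV=1000
4: ✓ MOVVC  r3←0xe7
5: ✓ ADDMI  r2←0x35
6: ✓ MOVVC  r1←0xeb
7: ✓ CMP  NZCV=0010
8: · MOVEQ
9: · ADDCC
10: ✓ MOVGE  r4←0x92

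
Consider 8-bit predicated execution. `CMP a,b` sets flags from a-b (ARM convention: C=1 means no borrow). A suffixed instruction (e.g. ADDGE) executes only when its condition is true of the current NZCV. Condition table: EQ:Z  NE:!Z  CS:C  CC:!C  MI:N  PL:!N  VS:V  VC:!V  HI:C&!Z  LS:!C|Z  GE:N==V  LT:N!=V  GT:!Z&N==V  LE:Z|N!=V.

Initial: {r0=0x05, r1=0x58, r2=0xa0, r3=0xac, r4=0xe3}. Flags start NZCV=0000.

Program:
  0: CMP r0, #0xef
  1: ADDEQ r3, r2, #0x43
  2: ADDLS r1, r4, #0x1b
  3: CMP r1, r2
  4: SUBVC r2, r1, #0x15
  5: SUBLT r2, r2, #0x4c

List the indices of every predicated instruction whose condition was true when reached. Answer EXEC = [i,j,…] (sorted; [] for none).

0: ✓ CMP  NZCV=0000
1: · ADDEQ
2: ✓ ADDLS  r1←0xfe
3: ✓ CMP  NZCV=0010
4: ✓ SUBVC  r2←0xe9
5: · SUBLT

EXEC = [2,4]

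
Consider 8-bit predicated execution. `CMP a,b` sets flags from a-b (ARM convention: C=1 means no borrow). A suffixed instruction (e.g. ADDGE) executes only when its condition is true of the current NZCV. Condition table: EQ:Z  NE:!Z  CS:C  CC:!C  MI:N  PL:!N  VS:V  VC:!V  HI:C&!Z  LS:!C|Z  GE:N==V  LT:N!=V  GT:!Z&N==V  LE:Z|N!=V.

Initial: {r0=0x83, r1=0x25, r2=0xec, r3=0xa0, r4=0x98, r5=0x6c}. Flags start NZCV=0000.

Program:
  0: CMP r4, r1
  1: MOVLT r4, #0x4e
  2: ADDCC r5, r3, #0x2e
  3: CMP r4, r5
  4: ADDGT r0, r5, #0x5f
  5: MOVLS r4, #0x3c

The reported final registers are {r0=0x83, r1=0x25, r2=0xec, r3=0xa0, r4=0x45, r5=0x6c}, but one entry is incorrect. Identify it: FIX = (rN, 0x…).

0: ✓ CMP  NZCV=0011
1: ✓ MOVLT  r4←0x4e
2: · ADDCC
3: ✓ CMP  NZCV=1000
4: · ADDGT
5: ✓ MOVLS  r4←0x3c

FIX = (r4, 0x3c)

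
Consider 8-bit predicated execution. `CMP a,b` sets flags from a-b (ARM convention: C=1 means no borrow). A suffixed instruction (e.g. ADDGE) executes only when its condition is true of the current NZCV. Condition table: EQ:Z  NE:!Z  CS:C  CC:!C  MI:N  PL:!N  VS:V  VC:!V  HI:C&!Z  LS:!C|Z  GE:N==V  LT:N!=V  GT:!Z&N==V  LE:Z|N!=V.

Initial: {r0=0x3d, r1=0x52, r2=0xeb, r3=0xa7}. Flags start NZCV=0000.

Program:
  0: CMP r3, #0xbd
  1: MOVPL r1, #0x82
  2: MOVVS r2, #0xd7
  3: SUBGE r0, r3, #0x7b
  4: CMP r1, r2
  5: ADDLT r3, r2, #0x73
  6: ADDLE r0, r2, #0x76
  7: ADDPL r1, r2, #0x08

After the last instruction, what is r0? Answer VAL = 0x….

[0] flags=1000 → (cmp)
[1] flags=1000 PL?F → skip
[2] flags=1000 VS?F → skip
[3] flags=1000 GE?F → skip
[4] flags=0000 → (cmp)
[5] flags=0000 LT?F → skip
[6] flags=0000 LE?F → skip
[7] flags=0000 PL?T → r1=0xf3

VAL = 0x3d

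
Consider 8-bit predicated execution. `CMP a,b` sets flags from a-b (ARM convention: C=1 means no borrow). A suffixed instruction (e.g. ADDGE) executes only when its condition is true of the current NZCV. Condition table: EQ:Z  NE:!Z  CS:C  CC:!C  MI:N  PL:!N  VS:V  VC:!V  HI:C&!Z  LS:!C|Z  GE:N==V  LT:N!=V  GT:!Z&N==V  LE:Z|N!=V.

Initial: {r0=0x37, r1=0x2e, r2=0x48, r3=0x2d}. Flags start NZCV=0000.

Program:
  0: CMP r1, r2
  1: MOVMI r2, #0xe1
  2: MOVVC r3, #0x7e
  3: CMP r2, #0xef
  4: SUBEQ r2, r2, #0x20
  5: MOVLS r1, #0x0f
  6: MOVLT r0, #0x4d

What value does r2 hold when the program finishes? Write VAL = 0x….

VAL = 0xe1

[0] flags=1000 → (cmp)
[1] flags=1000 MI?T → r2=0xe1
[2] flags=1000 VC?T → r3=0x7e
[3] flags=1000 → (cmp)
[4] flags=1000 EQ?F → skip
[5] flags=1000 LS?T → r1=0x0f
[6] flags=1000 LT?T → r0=0x4d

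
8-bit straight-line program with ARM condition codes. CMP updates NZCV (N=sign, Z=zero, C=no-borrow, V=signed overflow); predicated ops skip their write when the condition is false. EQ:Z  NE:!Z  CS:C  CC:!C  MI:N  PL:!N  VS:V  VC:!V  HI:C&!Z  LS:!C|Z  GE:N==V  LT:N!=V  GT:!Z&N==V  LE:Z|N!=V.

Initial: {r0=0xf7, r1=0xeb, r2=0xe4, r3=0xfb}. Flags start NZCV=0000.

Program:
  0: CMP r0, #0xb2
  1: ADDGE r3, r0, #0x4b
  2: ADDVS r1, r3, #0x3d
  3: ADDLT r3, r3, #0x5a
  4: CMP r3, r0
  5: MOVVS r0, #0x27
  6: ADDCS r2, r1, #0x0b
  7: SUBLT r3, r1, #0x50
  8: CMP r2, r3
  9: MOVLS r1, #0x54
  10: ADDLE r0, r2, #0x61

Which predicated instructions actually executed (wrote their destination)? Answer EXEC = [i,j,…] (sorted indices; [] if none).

EXEC = [1,10]

[0] flags=0010 → (cmp)
[1] flags=0010 GE?T → r3=0x42
[2] flags=0010 VS?F → skip
[3] flags=0010 LT?F → skip
[4] flags=0000 → (cmp)
[5] flags=0000 VS?F → skip
[6] flags=0000 CS?F → skip
[7] flags=0000 LT?F → skip
[8] flags=1010 → (cmp)
[9] flags=1010 LS?F → skip
[10] flags=1010 LE?T → r0=0x45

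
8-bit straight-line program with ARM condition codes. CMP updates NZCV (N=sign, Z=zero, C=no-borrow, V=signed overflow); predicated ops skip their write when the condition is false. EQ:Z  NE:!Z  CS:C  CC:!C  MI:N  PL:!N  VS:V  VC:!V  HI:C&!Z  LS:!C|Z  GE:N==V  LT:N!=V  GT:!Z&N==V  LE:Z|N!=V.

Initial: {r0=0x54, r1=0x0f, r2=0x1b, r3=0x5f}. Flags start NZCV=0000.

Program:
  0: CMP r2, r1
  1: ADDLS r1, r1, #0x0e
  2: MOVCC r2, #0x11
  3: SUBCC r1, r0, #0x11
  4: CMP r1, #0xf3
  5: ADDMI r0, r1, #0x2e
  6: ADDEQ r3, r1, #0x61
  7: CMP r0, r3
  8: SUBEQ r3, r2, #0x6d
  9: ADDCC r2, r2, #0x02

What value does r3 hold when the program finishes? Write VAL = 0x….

[0] flags=0010 → (cmp)
[1] flags=0010 LS?F → skip
[2] flags=0010 CC?F → skip
[3] flags=0010 CC?F → skip
[4] flags=0000 → (cmp)
[5] flags=0000 MI?F → skip
[6] flags=0000 EQ?F → skip
[7] flags=1000 → (cmp)
[8] flags=1000 EQ?F → skip
[9] flags=1000 CC?T → r2=0x1d

VAL = 0x5f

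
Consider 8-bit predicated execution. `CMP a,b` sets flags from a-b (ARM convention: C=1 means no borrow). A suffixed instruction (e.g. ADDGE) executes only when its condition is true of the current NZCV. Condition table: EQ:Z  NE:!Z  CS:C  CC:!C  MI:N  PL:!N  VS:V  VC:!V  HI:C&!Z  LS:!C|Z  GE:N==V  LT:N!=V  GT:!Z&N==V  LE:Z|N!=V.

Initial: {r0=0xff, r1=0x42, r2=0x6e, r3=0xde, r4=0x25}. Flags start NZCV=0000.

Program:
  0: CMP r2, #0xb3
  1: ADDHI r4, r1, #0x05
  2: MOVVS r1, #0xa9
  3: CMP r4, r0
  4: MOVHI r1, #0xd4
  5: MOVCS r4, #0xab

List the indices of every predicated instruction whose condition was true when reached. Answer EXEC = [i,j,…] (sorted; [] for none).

[0] flags=1001 → (cmp)
[1] flags=1001 HI?F → skip
[2] flags=1001 VS?T → r1=0xa9
[3] flags=0000 → (cmp)
[4] flags=0000 HI?F → skip
[5] flags=0000 CS?F → skip

EXEC = [2]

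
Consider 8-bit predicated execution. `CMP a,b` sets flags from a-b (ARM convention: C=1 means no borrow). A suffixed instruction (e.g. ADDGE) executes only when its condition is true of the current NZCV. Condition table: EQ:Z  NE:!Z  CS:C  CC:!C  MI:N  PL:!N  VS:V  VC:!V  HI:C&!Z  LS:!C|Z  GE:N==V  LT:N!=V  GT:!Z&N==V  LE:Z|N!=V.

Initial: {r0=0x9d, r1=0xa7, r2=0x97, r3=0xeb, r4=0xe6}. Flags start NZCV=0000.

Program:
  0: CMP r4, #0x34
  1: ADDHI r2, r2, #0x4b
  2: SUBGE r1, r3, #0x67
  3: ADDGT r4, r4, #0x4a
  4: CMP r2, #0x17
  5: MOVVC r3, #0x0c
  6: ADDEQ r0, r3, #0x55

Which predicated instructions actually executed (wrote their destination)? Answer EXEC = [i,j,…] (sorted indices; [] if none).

[0] flags=1010 → (cmp)
[1] flags=1010 HI?T → r2=0xe2
[2] flags=1010 GE?F → skip
[3] flags=1010 GT?F → skip
[4] flags=1010 → (cmp)
[5] flags=1010 VC?T → r3=0x0c
[6] flags=1010 EQ?F → skip

EXEC = [1,5]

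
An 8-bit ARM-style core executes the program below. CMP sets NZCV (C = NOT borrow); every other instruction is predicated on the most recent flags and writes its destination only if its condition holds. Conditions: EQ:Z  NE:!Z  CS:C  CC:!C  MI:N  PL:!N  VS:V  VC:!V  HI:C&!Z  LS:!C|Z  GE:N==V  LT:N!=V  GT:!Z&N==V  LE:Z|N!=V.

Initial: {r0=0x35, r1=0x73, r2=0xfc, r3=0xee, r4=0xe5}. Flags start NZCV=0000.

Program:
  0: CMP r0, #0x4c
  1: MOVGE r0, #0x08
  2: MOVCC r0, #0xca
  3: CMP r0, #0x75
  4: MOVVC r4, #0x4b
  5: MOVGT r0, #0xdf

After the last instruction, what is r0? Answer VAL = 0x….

VAL = 0xca

[0] flags=1000 → (cmp)
[1] flags=1000 GE?F → skip
[2] flags=1000 CC?T → r0=0xca
[3] flags=0011 → (cmp)
[4] flags=0011 VC?F → skip
[5] flags=0011 GT?F → skip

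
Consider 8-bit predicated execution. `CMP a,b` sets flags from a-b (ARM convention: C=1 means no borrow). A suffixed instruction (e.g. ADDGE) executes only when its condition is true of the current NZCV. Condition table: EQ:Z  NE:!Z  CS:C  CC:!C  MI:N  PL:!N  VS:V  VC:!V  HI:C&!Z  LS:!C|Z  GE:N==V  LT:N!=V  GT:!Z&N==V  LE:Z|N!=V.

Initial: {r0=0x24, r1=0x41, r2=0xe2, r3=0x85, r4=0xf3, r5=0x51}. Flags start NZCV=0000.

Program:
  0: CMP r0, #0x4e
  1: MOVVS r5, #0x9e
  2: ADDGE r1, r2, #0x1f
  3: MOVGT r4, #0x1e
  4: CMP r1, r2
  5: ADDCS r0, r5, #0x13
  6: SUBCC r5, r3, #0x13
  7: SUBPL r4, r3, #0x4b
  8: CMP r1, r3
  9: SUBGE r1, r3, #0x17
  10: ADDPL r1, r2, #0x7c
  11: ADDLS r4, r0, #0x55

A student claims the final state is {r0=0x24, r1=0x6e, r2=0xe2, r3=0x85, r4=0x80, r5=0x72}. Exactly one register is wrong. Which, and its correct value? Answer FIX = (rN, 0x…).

[0] flags=1000 → (cmp)
[1] flags=1000 VS?F → skip
[2] flags=1000 GE?F → skip
[3] flags=1000 GT?F → skip
[4] flags=0000 → (cmp)
[5] flags=0000 CS?F → skip
[6] flags=0000 CC?T → r5=0x72
[7] flags=0000 PL?T → r4=0x3a
[8] flags=1001 → (cmp)
[9] flags=1001 GE?T → r1=0x6e
[10] flags=1001 PL?F → skip
[11] flags=1001 LS?T → r4=0x79

FIX = (r4, 0x79)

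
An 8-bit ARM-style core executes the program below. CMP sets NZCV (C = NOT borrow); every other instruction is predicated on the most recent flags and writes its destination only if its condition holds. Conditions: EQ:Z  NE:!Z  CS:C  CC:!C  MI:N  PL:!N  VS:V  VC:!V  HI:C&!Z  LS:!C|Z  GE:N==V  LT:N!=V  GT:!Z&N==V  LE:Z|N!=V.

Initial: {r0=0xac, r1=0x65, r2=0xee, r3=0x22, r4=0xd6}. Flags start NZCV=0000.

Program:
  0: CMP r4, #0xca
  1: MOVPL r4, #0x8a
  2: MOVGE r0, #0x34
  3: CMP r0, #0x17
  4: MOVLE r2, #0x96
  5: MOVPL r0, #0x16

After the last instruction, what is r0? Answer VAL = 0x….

VAL = 0x16

[0] flags=0010 → (cmp)
[1] flags=0010 PL?T → r4=0x8a
[2] flags=0010 GE?T → r0=0x34
[3] flags=0010 → (cmp)
[4] flags=0010 LE?F → skip
[5] flags=0010 PL?T → r0=0x16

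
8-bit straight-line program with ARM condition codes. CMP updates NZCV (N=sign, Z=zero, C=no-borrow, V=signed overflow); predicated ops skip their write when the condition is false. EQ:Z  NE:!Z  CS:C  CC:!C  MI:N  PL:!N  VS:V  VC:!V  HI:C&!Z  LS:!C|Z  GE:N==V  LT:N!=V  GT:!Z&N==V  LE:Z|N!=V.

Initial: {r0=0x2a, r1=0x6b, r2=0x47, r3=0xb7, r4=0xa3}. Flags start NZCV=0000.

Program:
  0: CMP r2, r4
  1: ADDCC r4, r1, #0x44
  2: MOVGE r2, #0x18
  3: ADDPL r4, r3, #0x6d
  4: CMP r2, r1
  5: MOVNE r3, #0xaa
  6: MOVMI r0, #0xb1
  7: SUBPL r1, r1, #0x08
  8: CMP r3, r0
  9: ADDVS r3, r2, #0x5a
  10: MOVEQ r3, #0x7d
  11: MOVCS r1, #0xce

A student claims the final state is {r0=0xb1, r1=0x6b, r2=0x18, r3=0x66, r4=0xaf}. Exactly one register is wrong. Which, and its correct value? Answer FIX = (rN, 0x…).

FIX = (r3, 0xaa)

[0] flags=1001 → (cmp)
[1] flags=1001 CC?T → r4=0xaf
[2] flags=1001 GE?T → r2=0x18
[3] flags=1001 PL?F → skip
[4] flags=1000 → (cmp)
[5] flags=1000 NE?T → r3=0xaa
[6] flags=1000 MI?T → r0=0xb1
[7] flags=1000 PL?F → skip
[8] flags=1000 → (cmp)
[9] flags=1000 VS?F → skip
[10] flags=1000 EQ?F → skip
[11] flags=1000 CS?F → skip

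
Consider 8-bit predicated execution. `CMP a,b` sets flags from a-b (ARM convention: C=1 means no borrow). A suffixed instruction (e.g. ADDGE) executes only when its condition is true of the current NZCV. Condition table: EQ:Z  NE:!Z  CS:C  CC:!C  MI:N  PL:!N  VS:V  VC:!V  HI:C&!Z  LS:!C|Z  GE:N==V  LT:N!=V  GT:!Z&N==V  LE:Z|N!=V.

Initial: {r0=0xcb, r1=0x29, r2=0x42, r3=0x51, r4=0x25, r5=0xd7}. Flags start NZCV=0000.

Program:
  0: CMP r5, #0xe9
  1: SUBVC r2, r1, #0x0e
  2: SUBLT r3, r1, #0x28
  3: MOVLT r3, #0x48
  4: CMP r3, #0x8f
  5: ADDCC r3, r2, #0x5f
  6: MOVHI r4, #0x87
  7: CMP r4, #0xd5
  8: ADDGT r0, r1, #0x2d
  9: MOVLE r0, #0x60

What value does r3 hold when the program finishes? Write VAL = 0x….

VAL = 0x7a

0: ✓ CMP  NZCV=1000
1: ✓ SUBVC  r2←0x1b
2: ✓ SUBLT  r3←0x01
3: ✓ MOVLT  r3←0x48
4: ✓ CMP  NZCV=1001
5: ✓ ADDCC  r3←0x7a
6: · MOVHI
7: ✓ CMP  NZCV=0000
8: ✓ ADDGT  r0←0x56
9: · MOVLE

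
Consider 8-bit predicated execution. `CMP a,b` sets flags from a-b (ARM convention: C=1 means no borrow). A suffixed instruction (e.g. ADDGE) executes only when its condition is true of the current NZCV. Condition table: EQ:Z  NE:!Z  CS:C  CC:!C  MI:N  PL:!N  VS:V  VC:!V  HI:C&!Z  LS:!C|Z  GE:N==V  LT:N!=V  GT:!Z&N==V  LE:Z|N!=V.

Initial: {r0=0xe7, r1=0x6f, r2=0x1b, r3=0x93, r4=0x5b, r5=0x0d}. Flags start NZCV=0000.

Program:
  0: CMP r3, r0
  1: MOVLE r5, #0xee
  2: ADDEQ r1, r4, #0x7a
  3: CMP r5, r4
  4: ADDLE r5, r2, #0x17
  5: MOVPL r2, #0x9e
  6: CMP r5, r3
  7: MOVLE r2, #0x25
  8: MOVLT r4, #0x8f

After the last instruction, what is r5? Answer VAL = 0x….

VAL = 0x32

[0] flags=1000 → (cmp)
[1] flags=1000 LE?T → r5=0xee
[2] flags=1000 EQ?F → skip
[3] flags=1010 → (cmp)
[4] flags=1010 LE?T → r5=0x32
[5] flags=1010 PL?F → skip
[6] flags=1001 → (cmp)
[7] flags=1001 LE?F → skip
[8] flags=1001 LT?F → skip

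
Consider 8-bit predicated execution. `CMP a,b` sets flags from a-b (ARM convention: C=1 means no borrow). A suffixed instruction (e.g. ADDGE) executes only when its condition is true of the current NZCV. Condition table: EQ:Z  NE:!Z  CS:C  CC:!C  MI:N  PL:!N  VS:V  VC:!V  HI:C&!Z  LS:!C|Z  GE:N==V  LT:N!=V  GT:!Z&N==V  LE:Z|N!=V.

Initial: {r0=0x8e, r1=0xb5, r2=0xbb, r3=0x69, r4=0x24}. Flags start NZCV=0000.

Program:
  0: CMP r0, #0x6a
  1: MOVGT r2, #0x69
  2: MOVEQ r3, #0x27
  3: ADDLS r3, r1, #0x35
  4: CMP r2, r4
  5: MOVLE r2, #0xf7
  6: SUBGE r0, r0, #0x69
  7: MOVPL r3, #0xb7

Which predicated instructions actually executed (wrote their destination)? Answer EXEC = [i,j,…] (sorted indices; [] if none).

EXEC = [5]

[0] flags=0011 → (cmp)
[1] flags=0011 GT?F → skip
[2] flags=0011 EQ?F → skip
[3] flags=0011 LS?F → skip
[4] flags=1010 → (cmp)
[5] flags=1010 LE?T → r2=0xf7
[6] flags=1010 GE?F → skip
[7] flags=1010 PL?F → skip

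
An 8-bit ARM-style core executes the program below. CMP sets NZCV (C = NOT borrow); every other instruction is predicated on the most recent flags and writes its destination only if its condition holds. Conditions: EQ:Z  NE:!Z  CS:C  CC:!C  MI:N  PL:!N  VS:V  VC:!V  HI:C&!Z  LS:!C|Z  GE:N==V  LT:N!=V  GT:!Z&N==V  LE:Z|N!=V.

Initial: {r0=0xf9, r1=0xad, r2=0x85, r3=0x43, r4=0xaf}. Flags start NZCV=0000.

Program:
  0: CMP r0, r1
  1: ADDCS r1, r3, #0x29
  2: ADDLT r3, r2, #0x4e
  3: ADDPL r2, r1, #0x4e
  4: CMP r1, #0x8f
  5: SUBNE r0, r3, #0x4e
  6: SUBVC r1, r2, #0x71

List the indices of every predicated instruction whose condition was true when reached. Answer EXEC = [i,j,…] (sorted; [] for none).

[0] flags=0010 → (cmp)
[1] flags=0010 CS?T → r1=0x6c
[2] flags=0010 LT?F → skip
[3] flags=0010 PL?T → r2=0xba
[4] flags=1001 → (cmp)
[5] flags=1001 NE?T → r0=0xf5
[6] flags=1001 VC?F → skip

EXEC = [1,3,5]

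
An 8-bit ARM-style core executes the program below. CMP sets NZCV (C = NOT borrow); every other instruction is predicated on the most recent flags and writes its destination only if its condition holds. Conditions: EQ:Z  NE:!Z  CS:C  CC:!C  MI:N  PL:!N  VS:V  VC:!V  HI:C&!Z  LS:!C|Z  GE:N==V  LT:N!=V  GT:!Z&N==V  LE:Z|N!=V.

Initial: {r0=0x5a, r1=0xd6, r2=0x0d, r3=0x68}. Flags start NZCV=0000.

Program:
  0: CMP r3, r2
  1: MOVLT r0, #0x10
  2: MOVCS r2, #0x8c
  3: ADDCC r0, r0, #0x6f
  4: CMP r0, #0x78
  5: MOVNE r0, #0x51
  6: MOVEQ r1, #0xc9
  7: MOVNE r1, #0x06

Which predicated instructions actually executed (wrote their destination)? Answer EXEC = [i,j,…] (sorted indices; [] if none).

0: ✓ CMP  NZCV=0010
1: · MOVLT
2: ✓ MOVCS  r2←0x8c
3: · ADDCC
4: ✓ CMP  NZCV=1000
5: ✓ MOVNE  r0←0x51
6: · MOVEQ
7: ✓ MOVNE  r1←0x06

EXEC = [2,5,7]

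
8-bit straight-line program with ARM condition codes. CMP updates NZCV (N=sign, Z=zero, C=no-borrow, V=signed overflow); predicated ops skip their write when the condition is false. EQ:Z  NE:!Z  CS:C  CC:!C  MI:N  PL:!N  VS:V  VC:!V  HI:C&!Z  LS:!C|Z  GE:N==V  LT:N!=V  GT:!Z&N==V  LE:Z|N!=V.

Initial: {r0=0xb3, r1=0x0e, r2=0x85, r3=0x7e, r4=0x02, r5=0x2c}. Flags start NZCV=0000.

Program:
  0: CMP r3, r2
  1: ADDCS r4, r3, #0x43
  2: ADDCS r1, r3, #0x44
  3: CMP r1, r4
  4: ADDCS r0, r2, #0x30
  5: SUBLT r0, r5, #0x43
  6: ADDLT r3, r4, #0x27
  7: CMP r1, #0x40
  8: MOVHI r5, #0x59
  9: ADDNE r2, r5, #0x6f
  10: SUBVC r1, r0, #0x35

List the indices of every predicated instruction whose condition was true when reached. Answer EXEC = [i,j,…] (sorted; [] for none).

EXEC = [4,9,10]

[0] flags=1001 → (cmp)
[1] flags=1001 CS?F → skip
[2] flags=1001 CS?F → skip
[3] flags=0010 → (cmp)
[4] flags=0010 CS?T → r0=0xb5
[5] flags=0010 LT?F → skip
[6] flags=0010 LT?F → skip
[7] flags=1000 → (cmp)
[8] flags=1000 HI?F → skip
[9] flags=1000 NE?T → r2=0x9b
[10] flags=1000 VC?T → r1=0x80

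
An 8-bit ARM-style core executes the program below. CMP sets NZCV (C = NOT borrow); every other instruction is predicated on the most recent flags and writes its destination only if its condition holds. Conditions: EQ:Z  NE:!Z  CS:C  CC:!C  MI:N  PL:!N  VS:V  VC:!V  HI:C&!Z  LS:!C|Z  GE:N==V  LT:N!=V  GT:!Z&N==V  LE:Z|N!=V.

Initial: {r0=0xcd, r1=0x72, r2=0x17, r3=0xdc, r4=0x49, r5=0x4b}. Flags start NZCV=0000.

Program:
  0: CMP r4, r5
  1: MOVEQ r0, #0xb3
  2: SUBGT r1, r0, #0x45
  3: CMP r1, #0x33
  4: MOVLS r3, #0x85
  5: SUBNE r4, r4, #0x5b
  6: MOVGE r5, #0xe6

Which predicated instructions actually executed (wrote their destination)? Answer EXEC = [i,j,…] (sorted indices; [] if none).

EXEC = [5,6]

[0] flags=1000 → (cmp)
[1] flags=1000 EQ?F → skip
[2] flags=1000 GT?F → skip
[3] flags=0010 → (cmp)
[4] flags=0010 LS?F → skip
[5] flags=0010 NE?T → r4=0xee
[6] flags=0010 GE?T → r5=0xe6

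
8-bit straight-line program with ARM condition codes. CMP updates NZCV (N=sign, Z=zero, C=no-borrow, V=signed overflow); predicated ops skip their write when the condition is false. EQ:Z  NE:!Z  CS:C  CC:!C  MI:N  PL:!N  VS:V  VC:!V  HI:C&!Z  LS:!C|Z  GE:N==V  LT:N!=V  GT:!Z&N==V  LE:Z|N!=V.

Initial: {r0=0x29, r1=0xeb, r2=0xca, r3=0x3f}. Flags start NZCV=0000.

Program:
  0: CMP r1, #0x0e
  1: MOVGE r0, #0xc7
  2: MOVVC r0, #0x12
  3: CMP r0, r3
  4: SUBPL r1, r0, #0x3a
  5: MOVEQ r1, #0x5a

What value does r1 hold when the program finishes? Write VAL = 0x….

0: ✓ CMP  NZCV=1010
1: · MOVGE
2: ✓ MOVVC  r0←0x12
3: ✓ CMP  NZCV=1000
4: · SUBPL
5: · MOVEQ

VAL = 0xeb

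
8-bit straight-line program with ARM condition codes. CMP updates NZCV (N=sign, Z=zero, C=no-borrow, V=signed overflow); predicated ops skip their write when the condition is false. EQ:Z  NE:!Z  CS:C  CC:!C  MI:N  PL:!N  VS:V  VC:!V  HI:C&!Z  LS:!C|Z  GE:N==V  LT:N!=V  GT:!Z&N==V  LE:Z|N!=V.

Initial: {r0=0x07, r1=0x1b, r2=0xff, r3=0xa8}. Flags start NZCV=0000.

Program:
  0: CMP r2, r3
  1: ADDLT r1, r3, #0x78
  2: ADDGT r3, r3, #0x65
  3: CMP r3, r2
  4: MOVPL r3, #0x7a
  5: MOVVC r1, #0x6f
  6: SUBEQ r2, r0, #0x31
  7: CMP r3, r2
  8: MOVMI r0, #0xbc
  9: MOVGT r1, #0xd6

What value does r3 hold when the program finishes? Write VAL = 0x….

[0] flags=0010 → (cmp)
[1] flags=0010 LT?F → skip
[2] flags=0010 GT?T → r3=0x0d
[3] flags=0000 → (cmp)
[4] flags=0000 PL?T → r3=0x7a
[5] flags=0000 VC?T → r1=0x6f
[6] flags=0000 EQ?F → skip
[7] flags=0000 → (cmp)
[8] flags=0000 MI?F → skip
[9] flags=0000 GT?T → r1=0xd6

VAL = 0x7a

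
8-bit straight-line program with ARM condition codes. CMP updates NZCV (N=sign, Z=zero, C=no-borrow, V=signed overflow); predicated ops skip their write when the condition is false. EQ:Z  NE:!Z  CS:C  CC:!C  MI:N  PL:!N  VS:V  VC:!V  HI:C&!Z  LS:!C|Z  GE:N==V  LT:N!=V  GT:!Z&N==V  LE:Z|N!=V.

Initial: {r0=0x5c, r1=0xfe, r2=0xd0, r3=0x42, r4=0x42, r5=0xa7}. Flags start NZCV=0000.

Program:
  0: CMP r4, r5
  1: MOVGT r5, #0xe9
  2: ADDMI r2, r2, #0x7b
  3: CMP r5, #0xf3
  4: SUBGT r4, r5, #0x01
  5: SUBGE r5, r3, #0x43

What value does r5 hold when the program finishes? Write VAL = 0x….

[0] flags=1001 → (cmp)
[1] flags=1001 GT?T → r5=0xe9
[2] flags=1001 MI?T → r2=0x4b
[3] flags=1000 → (cmp)
[4] flags=1000 GT?F → skip
[5] flags=1000 GE?F → skip

VAL = 0xe9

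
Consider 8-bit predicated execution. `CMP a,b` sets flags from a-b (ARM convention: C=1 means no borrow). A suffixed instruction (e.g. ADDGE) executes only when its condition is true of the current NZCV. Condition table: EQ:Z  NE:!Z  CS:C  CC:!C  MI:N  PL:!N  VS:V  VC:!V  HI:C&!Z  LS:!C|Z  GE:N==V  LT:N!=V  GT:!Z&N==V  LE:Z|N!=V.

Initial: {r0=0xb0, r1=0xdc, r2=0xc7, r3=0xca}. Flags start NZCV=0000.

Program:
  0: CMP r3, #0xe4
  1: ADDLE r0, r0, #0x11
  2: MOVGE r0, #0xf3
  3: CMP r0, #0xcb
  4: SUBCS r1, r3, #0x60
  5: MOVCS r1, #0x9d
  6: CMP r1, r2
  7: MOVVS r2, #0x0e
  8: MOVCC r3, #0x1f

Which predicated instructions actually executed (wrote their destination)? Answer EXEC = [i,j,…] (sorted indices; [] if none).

EXEC = [1]

[0] flags=1000 → (cmp)
[1] flags=1000 LE?T → r0=0xc1
[2] flags=1000 GE?F → skip
[3] flags=1000 → (cmp)
[4] flags=1000 CS?F → skip
[5] flags=1000 CS?F → skip
[6] flags=0010 → (cmp)
[7] flags=0010 VS?F → skip
[8] flags=0010 CC?F → skip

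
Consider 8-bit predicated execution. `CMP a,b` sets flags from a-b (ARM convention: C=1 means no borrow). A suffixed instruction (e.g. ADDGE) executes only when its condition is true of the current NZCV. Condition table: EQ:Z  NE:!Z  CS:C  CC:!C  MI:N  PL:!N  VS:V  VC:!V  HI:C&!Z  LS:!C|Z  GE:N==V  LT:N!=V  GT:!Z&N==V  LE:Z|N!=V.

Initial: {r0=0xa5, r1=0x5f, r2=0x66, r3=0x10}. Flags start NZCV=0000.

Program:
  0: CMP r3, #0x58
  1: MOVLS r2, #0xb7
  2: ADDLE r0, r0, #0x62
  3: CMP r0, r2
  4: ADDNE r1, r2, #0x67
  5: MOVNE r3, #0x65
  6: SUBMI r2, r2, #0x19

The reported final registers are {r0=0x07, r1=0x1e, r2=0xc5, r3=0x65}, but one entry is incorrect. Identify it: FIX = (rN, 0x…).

[0] flags=1000 → (cmp)
[1] flags=1000 LS?T → r2=0xb7
[2] flags=1000 LE?T → r0=0x07
[3] flags=0000 → (cmp)
[4] flags=0000 NE?T → r1=0x1e
[5] flags=0000 NE?T → r3=0x65
[6] flags=0000 MI?F → skip

FIX = (r2, 0xb7)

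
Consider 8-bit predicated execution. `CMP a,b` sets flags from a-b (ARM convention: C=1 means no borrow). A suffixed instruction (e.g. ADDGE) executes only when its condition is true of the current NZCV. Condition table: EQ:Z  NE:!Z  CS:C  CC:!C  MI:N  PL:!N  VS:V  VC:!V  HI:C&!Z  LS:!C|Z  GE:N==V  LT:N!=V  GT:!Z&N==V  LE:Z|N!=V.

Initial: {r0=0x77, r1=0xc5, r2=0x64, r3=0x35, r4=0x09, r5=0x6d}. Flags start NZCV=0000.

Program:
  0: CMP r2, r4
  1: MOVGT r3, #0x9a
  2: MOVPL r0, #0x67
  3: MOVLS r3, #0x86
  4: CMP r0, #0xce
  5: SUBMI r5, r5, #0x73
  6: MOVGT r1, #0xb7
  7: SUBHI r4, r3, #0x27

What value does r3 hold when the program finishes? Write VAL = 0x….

[0] flags=0010 → (cmp)
[1] flags=0010 GT?T → r3=0x9a
[2] flags=0010 PL?T → r0=0x67
[3] flags=0010 LS?F → skip
[4] flags=1001 → (cmp)
[5] flags=1001 MI?T → r5=0xfa
[6] flags=1001 GT?T → r1=0xb7
[7] flags=1001 HI?F → skip

VAL = 0x9a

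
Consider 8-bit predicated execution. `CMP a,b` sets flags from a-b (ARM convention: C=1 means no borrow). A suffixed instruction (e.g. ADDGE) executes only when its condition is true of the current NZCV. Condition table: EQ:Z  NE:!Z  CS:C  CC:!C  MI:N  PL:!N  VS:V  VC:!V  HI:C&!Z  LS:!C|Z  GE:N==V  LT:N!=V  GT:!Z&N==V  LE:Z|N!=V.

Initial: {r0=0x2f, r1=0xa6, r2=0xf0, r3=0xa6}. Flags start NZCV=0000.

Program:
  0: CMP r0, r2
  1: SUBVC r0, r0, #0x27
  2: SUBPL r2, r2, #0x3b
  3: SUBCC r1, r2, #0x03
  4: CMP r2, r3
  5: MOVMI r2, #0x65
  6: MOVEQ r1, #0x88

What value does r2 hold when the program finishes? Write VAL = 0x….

VAL = 0xb5

0: ✓ CMP  NZCV=0000
1: ✓ SUBVC  r0←0x08
2: ✓ SUBPL  r2←0xb5
3: ✓ SUBCC  r1←0xb2
4: ✓ CMP  NZCV=0010
5: · MOVMI
6: · MOVEQ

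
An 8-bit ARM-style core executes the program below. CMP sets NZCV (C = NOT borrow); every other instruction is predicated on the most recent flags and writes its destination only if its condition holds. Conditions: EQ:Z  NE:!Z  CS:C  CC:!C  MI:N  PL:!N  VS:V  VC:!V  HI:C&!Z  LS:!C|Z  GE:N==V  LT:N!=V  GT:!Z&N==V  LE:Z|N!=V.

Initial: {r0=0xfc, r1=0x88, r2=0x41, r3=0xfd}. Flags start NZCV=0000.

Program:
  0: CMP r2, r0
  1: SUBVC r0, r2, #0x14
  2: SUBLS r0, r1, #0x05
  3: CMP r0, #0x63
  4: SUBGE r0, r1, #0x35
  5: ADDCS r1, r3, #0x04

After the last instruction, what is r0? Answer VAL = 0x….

VAL = 0x83

0: ✓ CMP  NZCV=0000
1: ✓ SUBVC  r0←0x2d
2: ✓ SUBLS  r0←0x83
3: ✓ CMP  NZCV=0011
4: · SUBGE
5: ✓ ADDCS  r1←0x01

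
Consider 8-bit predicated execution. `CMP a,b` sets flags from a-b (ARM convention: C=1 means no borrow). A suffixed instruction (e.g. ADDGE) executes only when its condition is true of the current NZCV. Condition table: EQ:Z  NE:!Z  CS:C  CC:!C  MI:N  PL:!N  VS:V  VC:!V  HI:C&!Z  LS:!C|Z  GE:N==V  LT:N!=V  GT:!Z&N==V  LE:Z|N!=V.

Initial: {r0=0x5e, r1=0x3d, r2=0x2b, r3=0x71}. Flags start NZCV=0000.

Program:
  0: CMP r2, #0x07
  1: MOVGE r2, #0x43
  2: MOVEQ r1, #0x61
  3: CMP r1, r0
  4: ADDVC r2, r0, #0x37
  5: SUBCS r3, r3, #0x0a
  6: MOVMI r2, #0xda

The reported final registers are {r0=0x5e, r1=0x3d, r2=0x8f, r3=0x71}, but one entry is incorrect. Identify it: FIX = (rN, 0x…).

0: ✓ CMP  NZCV=0010
1: ✓ MOVGE  r2←0x43
2: · MOVEQ
3: ✓ CMP  NZCV=1000
4: ✓ ADDVC  r2←0x95
5: · SUBCS
6: ✓ MOVMI  r2←0xda

FIX = (r2, 0xda)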